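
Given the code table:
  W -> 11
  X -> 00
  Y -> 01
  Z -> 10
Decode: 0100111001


Decoding:
01 -> Y
00 -> X
11 -> W
10 -> Z
01 -> Y


Result: YXWZY


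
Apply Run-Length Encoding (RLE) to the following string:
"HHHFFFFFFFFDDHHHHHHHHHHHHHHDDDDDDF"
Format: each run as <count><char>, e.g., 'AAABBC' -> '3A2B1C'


Scanning runs left to right:
  i=0: run of 'H' x 3 -> '3H'
  i=3: run of 'F' x 8 -> '8F'
  i=11: run of 'D' x 2 -> '2D'
  i=13: run of 'H' x 14 -> '14H'
  i=27: run of 'D' x 6 -> '6D'
  i=33: run of 'F' x 1 -> '1F'

RLE = 3H8F2D14H6D1F


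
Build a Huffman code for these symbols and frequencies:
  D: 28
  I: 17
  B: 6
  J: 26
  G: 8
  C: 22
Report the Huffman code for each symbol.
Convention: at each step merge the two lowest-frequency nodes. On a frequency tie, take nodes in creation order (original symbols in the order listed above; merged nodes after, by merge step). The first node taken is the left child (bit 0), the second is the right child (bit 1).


Huffman tree construction:
Step 1: Merge B(6) + G(8) = 14
Step 2: Merge (B+G)(14) + I(17) = 31
Step 3: Merge C(22) + J(26) = 48
Step 4: Merge D(28) + ((B+G)+I)(31) = 59
Step 5: Merge (C+J)(48) + (D+((B+G)+I))(59) = 107
Read each symbol's code off the tree from the root (left child = 0, right child = 1).

Codes:
  D: 10 (length 2)
  I: 111 (length 3)
  B: 1100 (length 4)
  J: 01 (length 2)
  G: 1101 (length 4)
  C: 00 (length 2)
Average code length: 259/107 = 2.4206 bits/symbol


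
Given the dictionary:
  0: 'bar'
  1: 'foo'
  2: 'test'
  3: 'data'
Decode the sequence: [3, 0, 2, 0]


Look up each index in the dictionary:
  3 -> 'data'
  0 -> 'bar'
  2 -> 'test'
  0 -> 'bar'

Decoded: "data bar test bar"


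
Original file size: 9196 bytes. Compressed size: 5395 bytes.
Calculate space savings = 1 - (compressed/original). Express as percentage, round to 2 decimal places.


ratio = compressed/original = 5395/9196 = 0.586668
savings = 1 - ratio = 1 - 0.586668 = 0.413332
as a percentage: 0.413332 * 100 = 41.33%

Space savings = 1 - 5395/9196 = 41.33%


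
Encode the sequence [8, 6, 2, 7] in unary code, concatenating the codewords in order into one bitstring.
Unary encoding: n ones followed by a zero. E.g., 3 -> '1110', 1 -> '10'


Encode each number as n ones followed by a terminating 0:
  8 -> 111111110 (9 bits)
  6 -> 1111110 (7 bits)
  2 -> 110 (3 bits)
  7 -> 11111110 (8 bits)
Total length = 9 + 7 + 3 + 8 = 27 bits.

Unary([8, 6, 2, 7]) = 111111110111111011011111110 (27 bits)


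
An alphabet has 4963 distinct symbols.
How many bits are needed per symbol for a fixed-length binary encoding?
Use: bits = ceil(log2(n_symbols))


log2(4963) = 12.277
Bracket: 2^12 = 4096 < 4963 <= 2^13 = 8192
So ceil(log2(4963)) = 13

bits = ceil(log2(4963)) = ceil(12.277) = 13 bits


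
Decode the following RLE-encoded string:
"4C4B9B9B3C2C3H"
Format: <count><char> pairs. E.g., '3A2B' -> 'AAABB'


Expanding each <count><char> pair:
  4C -> 'CCCC'
  4B -> 'BBBB'
  9B -> 'BBBBBBBBB'
  9B -> 'BBBBBBBBB'
  3C -> 'CCC'
  2C -> 'CC'
  3H -> 'HHH'

Decoded = CCCCBBBBBBBBBBBBBBBBBBBBBBCCCCCHHH


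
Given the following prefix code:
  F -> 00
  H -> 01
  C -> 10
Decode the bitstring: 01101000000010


Decoding step by step:
Bits 01 -> H
Bits 10 -> C
Bits 10 -> C
Bits 00 -> F
Bits 00 -> F
Bits 00 -> F
Bits 10 -> C


Decoded message: HCCFFFC


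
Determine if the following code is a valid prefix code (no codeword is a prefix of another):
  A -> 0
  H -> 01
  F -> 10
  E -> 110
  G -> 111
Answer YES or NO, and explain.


Checking each pair (does one codeword prefix another?):
  A='0' vs H='01': prefix -- VIOLATION

NO -- this is NOT a valid prefix code. A (0) is a prefix of H (01).


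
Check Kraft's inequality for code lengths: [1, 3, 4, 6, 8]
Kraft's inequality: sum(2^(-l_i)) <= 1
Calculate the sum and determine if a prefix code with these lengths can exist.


Sum = 2^(-1) + 2^(-3) + 2^(-4) + 2^(-6) + 2^(-8)
    = 0.5 + 0.125 + 0.0625 + 0.015625 + 0.00390625
    = 181/256 = 0.70703125
Since 0.70703125 <= 1, Kraft's inequality IS satisfied.
A prefix code with these lengths CAN exist.

Kraft sum = 0.70703125. Satisfied.


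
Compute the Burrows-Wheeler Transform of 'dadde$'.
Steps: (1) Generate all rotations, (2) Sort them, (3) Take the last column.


Rotations (sorted):
  0: $dadde -> last char: e
  1: adde$d -> last char: d
  2: dadde$ -> last char: $
  3: dde$da -> last char: a
  4: de$dad -> last char: d
  5: e$dadd -> last char: d


BWT = ed$add


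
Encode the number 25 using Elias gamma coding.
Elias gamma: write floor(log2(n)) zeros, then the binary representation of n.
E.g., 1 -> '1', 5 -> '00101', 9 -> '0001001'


num_bits = floor(log2(25)) + 1 = 5
leading_zeros = num_bits - 1 = 4
binary(25) = 11001

Elias gamma(25) = '0000' + '11001' = 000011001 (9 bits)


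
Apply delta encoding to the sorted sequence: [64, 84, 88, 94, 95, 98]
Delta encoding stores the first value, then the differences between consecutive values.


First value: 64
Deltas:
  84 - 64 = 20
  88 - 84 = 4
  94 - 88 = 6
  95 - 94 = 1
  98 - 95 = 3


Delta encoded: [64, 20, 4, 6, 1, 3]


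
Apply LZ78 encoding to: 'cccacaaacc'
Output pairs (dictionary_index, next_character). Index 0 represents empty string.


LZ78 encoding steps:
Dictionary: {0: ''}
Step 1: w='' (idx 0), next='c' -> output (0, 'c'), add 'c' as idx 1
Step 2: w='c' (idx 1), next='c' -> output (1, 'c'), add 'cc' as idx 2
Step 3: w='' (idx 0), next='a' -> output (0, 'a'), add 'a' as idx 3
Step 4: w='c' (idx 1), next='a' -> output (1, 'a'), add 'ca' as idx 4
Step 5: w='a' (idx 3), next='a' -> output (3, 'a'), add 'aa' as idx 5
Step 6: w='cc' (idx 2), end of input -> output (2, '')


Encoded: [(0, 'c'), (1, 'c'), (0, 'a'), (1, 'a'), (3, 'a'), (2, '')]


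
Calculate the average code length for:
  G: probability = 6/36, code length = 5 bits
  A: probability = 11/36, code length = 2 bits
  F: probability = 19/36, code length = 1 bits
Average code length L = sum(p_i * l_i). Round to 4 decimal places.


Weighted contributions p_i * l_i:
  G: (6/36) * 5 = 30/36
  A: (11/36) * 2 = 22/36
  F: (19/36) * 1 = 19/36
Sum = (30 + 22 + 19)/36 = 71/36

L = 71/36 = 1.9722 bits/symbol


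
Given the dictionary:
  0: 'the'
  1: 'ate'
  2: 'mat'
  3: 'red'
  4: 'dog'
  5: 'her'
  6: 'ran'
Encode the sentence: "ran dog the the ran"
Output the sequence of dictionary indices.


Look up each word in the dictionary:
  'ran' -> 6
  'dog' -> 4
  'the' -> 0
  'the' -> 0
  'ran' -> 6

Encoded: [6, 4, 0, 0, 6]


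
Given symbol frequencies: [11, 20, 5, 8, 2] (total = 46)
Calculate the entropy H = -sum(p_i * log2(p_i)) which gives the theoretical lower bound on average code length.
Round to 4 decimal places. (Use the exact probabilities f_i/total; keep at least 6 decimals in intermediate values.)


Per-symbol terms -p_i * log2(p_i) with p_i = f_i/46:
  p = 11/46 = 0.239130: log2(p) = -2.064130, -p*log2(p) = 0.493596
  p = 20/46 = 0.434783: log2(p) = -1.201634, -p*log2(p) = 0.522450
  p = 5/46 = 0.108696: log2(p) = -3.201634, -p*log2(p) = 0.348004
  p = 8/46 = 0.173913: log2(p) = -2.523562, -p*log2(p) = 0.438880
  p = 2/46 = 0.043478: log2(p) = -4.523562, -p*log2(p) = 0.196677
H = 0.493596 + 0.522450 + 0.348004 + 0.438880 + 0.196677 = 1.999607

H = 1.9996 bits/symbol


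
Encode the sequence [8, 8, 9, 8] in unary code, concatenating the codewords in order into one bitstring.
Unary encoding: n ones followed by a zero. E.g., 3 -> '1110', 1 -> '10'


Encode each number as n ones followed by a terminating 0:
  8 -> 111111110 (9 bits)
  8 -> 111111110 (9 bits)
  9 -> 1111111110 (10 bits)
  8 -> 111111110 (9 bits)
Total length = 9 + 9 + 10 + 9 = 37 bits.

Unary([8, 8, 9, 8]) = 1111111101111111101111111110111111110 (37 bits)


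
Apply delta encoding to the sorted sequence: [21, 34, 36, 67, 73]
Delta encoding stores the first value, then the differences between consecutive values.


First value: 21
Deltas:
  34 - 21 = 13
  36 - 34 = 2
  67 - 36 = 31
  73 - 67 = 6


Delta encoded: [21, 13, 2, 31, 6]


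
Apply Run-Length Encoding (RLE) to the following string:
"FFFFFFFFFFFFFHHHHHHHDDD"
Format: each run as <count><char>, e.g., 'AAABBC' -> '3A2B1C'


Scanning runs left to right:
  i=0: run of 'F' x 13 -> '13F'
  i=13: run of 'H' x 7 -> '7H'
  i=20: run of 'D' x 3 -> '3D'

RLE = 13F7H3D


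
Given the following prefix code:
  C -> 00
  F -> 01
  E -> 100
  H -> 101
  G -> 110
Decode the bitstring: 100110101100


Decoding step by step:
Bits 100 -> E
Bits 110 -> G
Bits 101 -> H
Bits 100 -> E


Decoded message: EGHE


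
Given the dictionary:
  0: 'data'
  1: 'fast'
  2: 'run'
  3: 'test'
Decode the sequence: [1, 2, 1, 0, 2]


Look up each index in the dictionary:
  1 -> 'fast'
  2 -> 'run'
  1 -> 'fast'
  0 -> 'data'
  2 -> 'run'

Decoded: "fast run fast data run"


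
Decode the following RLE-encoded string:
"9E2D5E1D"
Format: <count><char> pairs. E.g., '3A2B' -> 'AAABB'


Expanding each <count><char> pair:
  9E -> 'EEEEEEEEE'
  2D -> 'DD'
  5E -> 'EEEEE'
  1D -> 'D'

Decoded = EEEEEEEEEDDEEEEED


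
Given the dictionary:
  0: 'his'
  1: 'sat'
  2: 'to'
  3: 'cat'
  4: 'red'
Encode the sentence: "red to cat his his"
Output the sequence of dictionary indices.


Look up each word in the dictionary:
  'red' -> 4
  'to' -> 2
  'cat' -> 3
  'his' -> 0
  'his' -> 0

Encoded: [4, 2, 3, 0, 0]


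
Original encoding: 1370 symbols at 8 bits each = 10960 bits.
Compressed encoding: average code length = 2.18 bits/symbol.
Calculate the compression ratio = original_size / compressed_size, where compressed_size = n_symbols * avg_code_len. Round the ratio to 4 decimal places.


original_size = n_symbols * orig_bits = 1370 * 8 = 10960 bits
compressed_size = n_symbols * avg_code_len = 1370 * 2.18 = 2986.6 bits
ratio = original_size / compressed_size = 10960 / 2986.6 = 3.6697

Compression ratio = 3.6697


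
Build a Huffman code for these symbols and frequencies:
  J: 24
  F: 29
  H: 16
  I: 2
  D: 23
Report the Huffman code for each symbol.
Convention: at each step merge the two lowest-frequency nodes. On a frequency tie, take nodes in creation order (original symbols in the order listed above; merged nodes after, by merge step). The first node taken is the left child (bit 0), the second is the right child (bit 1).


Huffman tree construction:
Step 1: Merge I(2) + H(16) = 18
Step 2: Merge (I+H)(18) + D(23) = 41
Step 3: Merge J(24) + F(29) = 53
Step 4: Merge ((I+H)+D)(41) + (J+F)(53) = 94
Read each symbol's code off the tree from the root (left child = 0, right child = 1).

Codes:
  J: 10 (length 2)
  F: 11 (length 2)
  H: 001 (length 3)
  I: 000 (length 3)
  D: 01 (length 2)
Average code length: 206/94 = 2.1915 bits/symbol


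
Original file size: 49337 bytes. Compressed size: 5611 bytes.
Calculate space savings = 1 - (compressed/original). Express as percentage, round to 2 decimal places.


ratio = compressed/original = 5611/49337 = 0.113728
savings = 1 - ratio = 1 - 0.113728 = 0.886272
as a percentage: 0.886272 * 100 = 88.63%

Space savings = 1 - 5611/49337 = 88.63%


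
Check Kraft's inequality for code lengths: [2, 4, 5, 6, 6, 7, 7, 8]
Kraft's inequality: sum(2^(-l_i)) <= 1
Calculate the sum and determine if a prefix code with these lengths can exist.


Sum = 2^(-2) + 2^(-4) + 2^(-5) + 2^(-6) + 2^(-6) + 2^(-7) + 2^(-7) + 2^(-8)
    = 0.25 + 0.0625 + 0.03125 + 0.015625 + 0.015625 + 0.0078125 + 0.0078125 + 0.00390625
    = 101/256 = 0.39453125
Since 0.39453125 <= 1, Kraft's inequality IS satisfied.
A prefix code with these lengths CAN exist.

Kraft sum = 0.39453125. Satisfied.


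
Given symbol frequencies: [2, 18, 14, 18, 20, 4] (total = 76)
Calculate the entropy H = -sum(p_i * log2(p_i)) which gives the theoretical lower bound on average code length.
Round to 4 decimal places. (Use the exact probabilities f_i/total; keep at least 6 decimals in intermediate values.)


Per-symbol terms -p_i * log2(p_i) with p_i = f_i/76:
  p = 2/76 = 0.026316: log2(p) = -5.247928, -p*log2(p) = 0.138103
  p = 18/76 = 0.236842: log2(p) = -2.078003, -p*log2(p) = 0.492158
  p = 14/76 = 0.184211: log2(p) = -2.440573, -p*log2(p) = 0.449579
  p = 18/76 = 0.236842: log2(p) = -2.078003, -p*log2(p) = 0.492158
  p = 20/76 = 0.263158: log2(p) = -1.925999, -p*log2(p) = 0.506842
  p = 4/76 = 0.052632: log2(p) = -4.247928, -p*log2(p) = 0.223575
H = 0.138103 + 0.492158 + 0.449579 + 0.492158 + 0.506842 + 0.223575 = 2.302415

H = 2.3024 bits/symbol


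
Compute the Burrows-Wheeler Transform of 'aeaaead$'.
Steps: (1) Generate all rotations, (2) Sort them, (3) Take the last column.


Rotations (sorted):
  0: $aeaaead -> last char: d
  1: aaead$ae -> last char: e
  2: ad$aeaae -> last char: e
  3: aeaaead$ -> last char: $
  4: aead$aea -> last char: a
  5: d$aeaaea -> last char: a
  6: eaaead$a -> last char: a
  7: ead$aeaa -> last char: a


BWT = dee$aaaa


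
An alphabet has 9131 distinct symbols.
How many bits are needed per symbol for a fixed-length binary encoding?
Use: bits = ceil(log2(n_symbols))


log2(9131) = 13.1566
Bracket: 2^13 = 8192 < 9131 <= 2^14 = 16384
So ceil(log2(9131)) = 14

bits = ceil(log2(9131)) = ceil(13.1566) = 14 bits


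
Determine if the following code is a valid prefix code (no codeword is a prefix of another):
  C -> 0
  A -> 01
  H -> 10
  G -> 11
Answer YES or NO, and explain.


Checking each pair (does one codeword prefix another?):
  C='0' vs A='01': prefix -- VIOLATION

NO -- this is NOT a valid prefix code. C (0) is a prefix of A (01).


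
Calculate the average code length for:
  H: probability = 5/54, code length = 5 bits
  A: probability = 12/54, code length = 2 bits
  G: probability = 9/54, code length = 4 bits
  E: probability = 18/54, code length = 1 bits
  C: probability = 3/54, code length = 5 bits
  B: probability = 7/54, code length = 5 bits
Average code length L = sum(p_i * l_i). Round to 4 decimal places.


Weighted contributions p_i * l_i:
  H: (5/54) * 5 = 25/54
  A: (12/54) * 2 = 24/54
  G: (9/54) * 4 = 36/54
  E: (18/54) * 1 = 18/54
  C: (3/54) * 5 = 15/54
  B: (7/54) * 5 = 35/54
Sum = (25 + 24 + 36 + 18 + 15 + 35)/54 = 153/54

L = 153/54 = 2.8333 bits/symbol


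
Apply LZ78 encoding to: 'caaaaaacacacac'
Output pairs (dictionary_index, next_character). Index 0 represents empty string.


LZ78 encoding steps:
Dictionary: {0: ''}
Step 1: w='' (idx 0), next='c' -> output (0, 'c'), add 'c' as idx 1
Step 2: w='' (idx 0), next='a' -> output (0, 'a'), add 'a' as idx 2
Step 3: w='a' (idx 2), next='a' -> output (2, 'a'), add 'aa' as idx 3
Step 4: w='aa' (idx 3), next='a' -> output (3, 'a'), add 'aaa' as idx 4
Step 5: w='c' (idx 1), next='a' -> output (1, 'a'), add 'ca' as idx 5
Step 6: w='ca' (idx 5), next='c' -> output (5, 'c'), add 'cac' as idx 6
Step 7: w='a' (idx 2), next='c' -> output (2, 'c'), add 'ac' as idx 7


Encoded: [(0, 'c'), (0, 'a'), (2, 'a'), (3, 'a'), (1, 'a'), (5, 'c'), (2, 'c')]


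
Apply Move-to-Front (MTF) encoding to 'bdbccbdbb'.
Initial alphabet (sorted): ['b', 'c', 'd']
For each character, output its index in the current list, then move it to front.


MTF encoding:
'b': index 0 in ['b', 'c', 'd'] -> ['b', 'c', 'd']
'd': index 2 in ['b', 'c', 'd'] -> ['d', 'b', 'c']
'b': index 1 in ['d', 'b', 'c'] -> ['b', 'd', 'c']
'c': index 2 in ['b', 'd', 'c'] -> ['c', 'b', 'd']
'c': index 0 in ['c', 'b', 'd'] -> ['c', 'b', 'd']
'b': index 1 in ['c', 'b', 'd'] -> ['b', 'c', 'd']
'd': index 2 in ['b', 'c', 'd'] -> ['d', 'b', 'c']
'b': index 1 in ['d', 'b', 'c'] -> ['b', 'd', 'c']
'b': index 0 in ['b', 'd', 'c'] -> ['b', 'd', 'c']


Output: [0, 2, 1, 2, 0, 1, 2, 1, 0]


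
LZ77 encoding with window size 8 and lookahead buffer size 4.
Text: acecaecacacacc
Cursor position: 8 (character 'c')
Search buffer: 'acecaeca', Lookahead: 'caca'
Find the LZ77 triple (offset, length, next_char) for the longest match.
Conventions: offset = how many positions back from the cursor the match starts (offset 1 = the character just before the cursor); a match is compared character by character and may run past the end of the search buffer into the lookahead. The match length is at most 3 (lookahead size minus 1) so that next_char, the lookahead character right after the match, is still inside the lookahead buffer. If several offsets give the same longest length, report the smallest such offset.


Try each offset into the search buffer:
  offset=1 (pos 7, char 'a'): match length 0
  offset=2 (pos 6, char 'c'): match length 3
  offset=3 (pos 5, char 'e'): match length 0
  offset=4 (pos 4, char 'a'): match length 0
  offset=5 (pos 3, char 'c'): match length 2
  offset=6 (pos 2, char 'e'): match length 0
  offset=7 (pos 1, char 'c'): match length 1
  offset=8 (pos 0, char 'a'): match length 0
Longest match has length 3 at offset 2.
next_char = character at position 8 + 3 = 11 -> 'a'

Best match: offset=2, length=3 (matching 'cac' starting at position 6)
LZ77 triple: (2, 3, 'a')


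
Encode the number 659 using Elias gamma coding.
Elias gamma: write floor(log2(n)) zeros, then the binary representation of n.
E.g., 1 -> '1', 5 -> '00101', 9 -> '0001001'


num_bits = floor(log2(659)) + 1 = 10
leading_zeros = num_bits - 1 = 9
binary(659) = 1010010011

Elias gamma(659) = '000000000' + '1010010011' = 0000000001010010011 (19 bits)


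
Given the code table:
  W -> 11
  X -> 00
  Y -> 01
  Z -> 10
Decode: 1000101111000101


Decoding:
10 -> Z
00 -> X
10 -> Z
11 -> W
11 -> W
00 -> X
01 -> Y
01 -> Y


Result: ZXZWWXYY


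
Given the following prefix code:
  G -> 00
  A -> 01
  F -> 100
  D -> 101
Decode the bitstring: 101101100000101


Decoding step by step:
Bits 101 -> D
Bits 101 -> D
Bits 100 -> F
Bits 00 -> G
Bits 01 -> A
Bits 01 -> A


Decoded message: DDFGAA


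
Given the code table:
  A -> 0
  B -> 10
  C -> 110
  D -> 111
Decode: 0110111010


Decoding:
0 -> A
110 -> C
111 -> D
0 -> A
10 -> B


Result: ACDAB


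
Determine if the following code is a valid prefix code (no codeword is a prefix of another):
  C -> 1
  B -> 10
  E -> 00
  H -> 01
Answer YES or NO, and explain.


Checking each pair (does one codeword prefix another?):
  C='1' vs B='10': prefix -- VIOLATION

NO -- this is NOT a valid prefix code. C (1) is a prefix of B (10).


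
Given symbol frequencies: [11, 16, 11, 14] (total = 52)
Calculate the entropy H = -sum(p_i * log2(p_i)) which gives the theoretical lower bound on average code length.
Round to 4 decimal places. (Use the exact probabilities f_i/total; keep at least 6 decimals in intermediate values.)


Per-symbol terms -p_i * log2(p_i) with p_i = f_i/52:
  p = 11/52 = 0.211538: log2(p) = -2.241008, -p*log2(p) = 0.474059
  p = 16/52 = 0.307692: log2(p) = -1.700440, -p*log2(p) = 0.523212
  p = 11/52 = 0.211538: log2(p) = -2.241008, -p*log2(p) = 0.474059
  p = 14/52 = 0.269231: log2(p) = -1.893085, -p*log2(p) = 0.509677
H = 0.474059 + 0.523212 + 0.474059 + 0.509677 = 1.981007

H = 1.981 bits/symbol


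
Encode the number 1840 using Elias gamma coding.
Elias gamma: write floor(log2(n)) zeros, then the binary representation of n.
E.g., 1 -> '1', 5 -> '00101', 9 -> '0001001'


num_bits = floor(log2(1840)) + 1 = 11
leading_zeros = num_bits - 1 = 10
binary(1840) = 11100110000

Elias gamma(1840) = '0000000000' + '11100110000' = 000000000011100110000 (21 bits)


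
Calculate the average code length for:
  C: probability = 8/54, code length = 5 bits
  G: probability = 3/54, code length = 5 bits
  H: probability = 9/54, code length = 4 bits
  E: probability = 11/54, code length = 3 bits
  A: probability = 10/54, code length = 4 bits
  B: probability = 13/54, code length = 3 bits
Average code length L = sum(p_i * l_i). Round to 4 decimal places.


Weighted contributions p_i * l_i:
  C: (8/54) * 5 = 40/54
  G: (3/54) * 5 = 15/54
  H: (9/54) * 4 = 36/54
  E: (11/54) * 3 = 33/54
  A: (10/54) * 4 = 40/54
  B: (13/54) * 3 = 39/54
Sum = (40 + 15 + 36 + 33 + 40 + 39)/54 = 203/54

L = 203/54 = 3.7593 bits/symbol


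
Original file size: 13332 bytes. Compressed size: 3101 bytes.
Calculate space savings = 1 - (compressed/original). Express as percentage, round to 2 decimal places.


ratio = compressed/original = 3101/13332 = 0.232598
savings = 1 - ratio = 1 - 0.232598 = 0.767402
as a percentage: 0.767402 * 100 = 76.74%

Space savings = 1 - 3101/13332 = 76.74%


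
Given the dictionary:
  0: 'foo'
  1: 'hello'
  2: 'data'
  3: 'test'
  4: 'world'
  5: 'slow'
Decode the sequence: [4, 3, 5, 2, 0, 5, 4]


Look up each index in the dictionary:
  4 -> 'world'
  3 -> 'test'
  5 -> 'slow'
  2 -> 'data'
  0 -> 'foo'
  5 -> 'slow'
  4 -> 'world'

Decoded: "world test slow data foo slow world"


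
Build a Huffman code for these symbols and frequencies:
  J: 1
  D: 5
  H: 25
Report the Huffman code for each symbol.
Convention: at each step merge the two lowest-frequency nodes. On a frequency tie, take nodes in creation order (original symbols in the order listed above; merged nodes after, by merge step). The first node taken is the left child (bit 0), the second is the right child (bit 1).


Huffman tree construction:
Step 1: Merge J(1) + D(5) = 6
Step 2: Merge (J+D)(6) + H(25) = 31
Read each symbol's code off the tree from the root (left child = 0, right child = 1).

Codes:
  J: 00 (length 2)
  D: 01 (length 2)
  H: 1 (length 1)
Average code length: 37/31 = 1.1935 bits/symbol


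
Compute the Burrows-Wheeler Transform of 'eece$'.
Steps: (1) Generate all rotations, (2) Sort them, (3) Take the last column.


Rotations (sorted):
  0: $eece -> last char: e
  1: ce$ee -> last char: e
  2: e$eec -> last char: c
  3: ece$e -> last char: e
  4: eece$ -> last char: $


BWT = eece$


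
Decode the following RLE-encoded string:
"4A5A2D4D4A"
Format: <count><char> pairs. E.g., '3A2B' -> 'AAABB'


Expanding each <count><char> pair:
  4A -> 'AAAA'
  5A -> 'AAAAA'
  2D -> 'DD'
  4D -> 'DDDD'
  4A -> 'AAAA'

Decoded = AAAAAAAAADDDDDDAAAA


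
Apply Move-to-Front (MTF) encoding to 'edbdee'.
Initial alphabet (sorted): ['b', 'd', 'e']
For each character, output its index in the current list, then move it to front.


MTF encoding:
'e': index 2 in ['b', 'd', 'e'] -> ['e', 'b', 'd']
'd': index 2 in ['e', 'b', 'd'] -> ['d', 'e', 'b']
'b': index 2 in ['d', 'e', 'b'] -> ['b', 'd', 'e']
'd': index 1 in ['b', 'd', 'e'] -> ['d', 'b', 'e']
'e': index 2 in ['d', 'b', 'e'] -> ['e', 'd', 'b']
'e': index 0 in ['e', 'd', 'b'] -> ['e', 'd', 'b']


Output: [2, 2, 2, 1, 2, 0]


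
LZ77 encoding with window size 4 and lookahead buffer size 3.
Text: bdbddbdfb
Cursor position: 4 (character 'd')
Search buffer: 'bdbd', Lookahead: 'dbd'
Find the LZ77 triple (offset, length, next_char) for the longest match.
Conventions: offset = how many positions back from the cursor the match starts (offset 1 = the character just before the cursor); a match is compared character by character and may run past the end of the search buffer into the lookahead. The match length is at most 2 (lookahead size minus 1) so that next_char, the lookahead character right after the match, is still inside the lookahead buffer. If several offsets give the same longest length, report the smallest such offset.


Try each offset into the search buffer:
  offset=1 (pos 3, char 'd'): match length 1
  offset=2 (pos 2, char 'b'): match length 0
  offset=3 (pos 1, char 'd'): match length 2
  offset=4 (pos 0, char 'b'): match length 0
Longest match has length 2 at offset 3.
next_char = character at position 4 + 2 = 6 -> 'd'

Best match: offset=3, length=2 (matching 'db' starting at position 1)
LZ77 triple: (3, 2, 'd')


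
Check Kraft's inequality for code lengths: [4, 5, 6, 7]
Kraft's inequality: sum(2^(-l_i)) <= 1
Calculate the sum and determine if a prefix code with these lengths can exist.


Sum = 2^(-4) + 2^(-5) + 2^(-6) + 2^(-7)
    = 0.0625 + 0.03125 + 0.015625 + 0.0078125
    = 15/128 = 0.1171875
Since 0.1171875 <= 1, Kraft's inequality IS satisfied.
A prefix code with these lengths CAN exist.

Kraft sum = 0.1171875. Satisfied.


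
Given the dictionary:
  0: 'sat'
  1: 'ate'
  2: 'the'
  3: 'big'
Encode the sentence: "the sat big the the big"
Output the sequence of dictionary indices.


Look up each word in the dictionary:
  'the' -> 2
  'sat' -> 0
  'big' -> 3
  'the' -> 2
  'the' -> 2
  'big' -> 3

Encoded: [2, 0, 3, 2, 2, 3]


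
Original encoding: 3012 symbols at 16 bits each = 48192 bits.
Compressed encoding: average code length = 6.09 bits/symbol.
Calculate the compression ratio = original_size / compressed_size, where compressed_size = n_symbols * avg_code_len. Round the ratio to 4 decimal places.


original_size = n_symbols * orig_bits = 3012 * 16 = 48192 bits
compressed_size = n_symbols * avg_code_len = 3012 * 6.09 = 18343.08 bits
ratio = original_size / compressed_size = 48192 / 18343.08 = 2.6273

Compression ratio = 2.6273


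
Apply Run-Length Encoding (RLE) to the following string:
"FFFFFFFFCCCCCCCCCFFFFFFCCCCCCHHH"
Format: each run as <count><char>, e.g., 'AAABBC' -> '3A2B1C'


Scanning runs left to right:
  i=0: run of 'F' x 8 -> '8F'
  i=8: run of 'C' x 9 -> '9C'
  i=17: run of 'F' x 6 -> '6F'
  i=23: run of 'C' x 6 -> '6C'
  i=29: run of 'H' x 3 -> '3H'

RLE = 8F9C6F6C3H


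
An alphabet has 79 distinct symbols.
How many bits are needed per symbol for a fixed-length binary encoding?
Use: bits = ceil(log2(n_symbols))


log2(79) = 6.3038
Bracket: 2^6 = 64 < 79 <= 2^7 = 128
So ceil(log2(79)) = 7

bits = ceil(log2(79)) = ceil(6.3038) = 7 bits


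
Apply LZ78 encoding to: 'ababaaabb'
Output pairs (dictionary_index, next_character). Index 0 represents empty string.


LZ78 encoding steps:
Dictionary: {0: ''}
Step 1: w='' (idx 0), next='a' -> output (0, 'a'), add 'a' as idx 1
Step 2: w='' (idx 0), next='b' -> output (0, 'b'), add 'b' as idx 2
Step 3: w='a' (idx 1), next='b' -> output (1, 'b'), add 'ab' as idx 3
Step 4: w='a' (idx 1), next='a' -> output (1, 'a'), add 'aa' as idx 4
Step 5: w='ab' (idx 3), next='b' -> output (3, 'b'), add 'abb' as idx 5


Encoded: [(0, 'a'), (0, 'b'), (1, 'b'), (1, 'a'), (3, 'b')]


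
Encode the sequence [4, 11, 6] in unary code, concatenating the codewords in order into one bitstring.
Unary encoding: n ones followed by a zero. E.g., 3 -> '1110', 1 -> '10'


Encode each number as n ones followed by a terminating 0:
  4 -> 11110 (5 bits)
  11 -> 111111111110 (12 bits)
  6 -> 1111110 (7 bits)
Total length = 5 + 12 + 7 = 24 bits.

Unary([4, 11, 6]) = 111101111111111101111110 (24 bits)


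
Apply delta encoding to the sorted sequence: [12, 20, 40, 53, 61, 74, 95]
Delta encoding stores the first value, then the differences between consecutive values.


First value: 12
Deltas:
  20 - 12 = 8
  40 - 20 = 20
  53 - 40 = 13
  61 - 53 = 8
  74 - 61 = 13
  95 - 74 = 21


Delta encoded: [12, 8, 20, 13, 8, 13, 21]


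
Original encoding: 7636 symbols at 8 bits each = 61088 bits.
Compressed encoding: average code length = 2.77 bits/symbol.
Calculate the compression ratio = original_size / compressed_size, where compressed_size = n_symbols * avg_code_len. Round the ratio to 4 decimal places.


original_size = n_symbols * orig_bits = 7636 * 8 = 61088 bits
compressed_size = n_symbols * avg_code_len = 7636 * 2.77 = 21151.72 bits
ratio = original_size / compressed_size = 61088 / 21151.72 = 2.8881

Compression ratio = 2.8881


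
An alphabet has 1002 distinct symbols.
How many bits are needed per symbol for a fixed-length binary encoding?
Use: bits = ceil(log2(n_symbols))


log2(1002) = 9.9687
Bracket: 2^9 = 512 < 1002 <= 2^10 = 1024
So ceil(log2(1002)) = 10

bits = ceil(log2(1002)) = ceil(9.9687) = 10 bits


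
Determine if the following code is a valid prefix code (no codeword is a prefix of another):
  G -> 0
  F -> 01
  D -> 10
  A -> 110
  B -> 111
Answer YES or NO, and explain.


Checking each pair (does one codeword prefix another?):
  G='0' vs F='01': prefix -- VIOLATION

NO -- this is NOT a valid prefix code. G (0) is a prefix of F (01).


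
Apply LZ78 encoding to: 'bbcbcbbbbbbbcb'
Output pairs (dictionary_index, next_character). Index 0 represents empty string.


LZ78 encoding steps:
Dictionary: {0: ''}
Step 1: w='' (idx 0), next='b' -> output (0, 'b'), add 'b' as idx 1
Step 2: w='b' (idx 1), next='c' -> output (1, 'c'), add 'bc' as idx 2
Step 3: w='bc' (idx 2), next='b' -> output (2, 'b'), add 'bcb' as idx 3
Step 4: w='b' (idx 1), next='b' -> output (1, 'b'), add 'bb' as idx 4
Step 5: w='bb' (idx 4), next='b' -> output (4, 'b'), add 'bbb' as idx 5
Step 6: w='bcb' (idx 3), end of input -> output (3, '')


Encoded: [(0, 'b'), (1, 'c'), (2, 'b'), (1, 'b'), (4, 'b'), (3, '')]


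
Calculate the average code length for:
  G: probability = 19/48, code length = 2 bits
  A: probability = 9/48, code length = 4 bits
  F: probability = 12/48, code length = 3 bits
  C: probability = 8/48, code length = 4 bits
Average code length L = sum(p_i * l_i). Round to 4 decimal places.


Weighted contributions p_i * l_i:
  G: (19/48) * 2 = 38/48
  A: (9/48) * 4 = 36/48
  F: (12/48) * 3 = 36/48
  C: (8/48) * 4 = 32/48
Sum = (38 + 36 + 36 + 32)/48 = 142/48

L = 142/48 = 2.9583 bits/symbol


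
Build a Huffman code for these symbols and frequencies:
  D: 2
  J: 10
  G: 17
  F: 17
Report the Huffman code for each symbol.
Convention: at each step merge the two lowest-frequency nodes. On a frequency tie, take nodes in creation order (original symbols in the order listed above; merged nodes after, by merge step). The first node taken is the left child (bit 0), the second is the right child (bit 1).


Huffman tree construction:
Step 1: Merge D(2) + J(10) = 12
Step 2: Merge (D+J)(12) + G(17) = 29
Step 3: Merge F(17) + ((D+J)+G)(29) = 46
Read each symbol's code off the tree from the root (left child = 0, right child = 1).

Codes:
  D: 100 (length 3)
  J: 101 (length 3)
  G: 11 (length 2)
  F: 0 (length 1)
Average code length: 87/46 = 1.8913 bits/symbol


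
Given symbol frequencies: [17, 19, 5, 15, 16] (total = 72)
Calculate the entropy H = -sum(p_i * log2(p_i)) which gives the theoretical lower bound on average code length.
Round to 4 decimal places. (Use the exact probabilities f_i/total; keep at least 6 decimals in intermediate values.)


Per-symbol terms -p_i * log2(p_i) with p_i = f_i/72:
  p = 17/72 = 0.236111: log2(p) = -2.082462, -p*log2(p) = 0.491692
  p = 19/72 = 0.263889: log2(p) = -1.921997, -p*log2(p) = 0.507194
  p = 5/72 = 0.069444: log2(p) = -3.847997, -p*log2(p) = 0.267222
  p = 15/72 = 0.208333: log2(p) = -2.263034, -p*log2(p) = 0.471466
  p = 16/72 = 0.222222: log2(p) = -2.169925, -p*log2(p) = 0.482206
H = 0.491692 + 0.507194 + 0.267222 + 0.471466 + 0.482206 = 2.219780

H = 2.2198 bits/symbol


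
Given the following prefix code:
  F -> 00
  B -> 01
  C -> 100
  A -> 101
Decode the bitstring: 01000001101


Decoding step by step:
Bits 01 -> B
Bits 00 -> F
Bits 00 -> F
Bits 01 -> B
Bits 101 -> A


Decoded message: BFFBA


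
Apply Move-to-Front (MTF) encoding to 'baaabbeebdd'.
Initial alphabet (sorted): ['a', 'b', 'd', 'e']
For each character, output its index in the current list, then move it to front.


MTF encoding:
'b': index 1 in ['a', 'b', 'd', 'e'] -> ['b', 'a', 'd', 'e']
'a': index 1 in ['b', 'a', 'd', 'e'] -> ['a', 'b', 'd', 'e']
'a': index 0 in ['a', 'b', 'd', 'e'] -> ['a', 'b', 'd', 'e']
'a': index 0 in ['a', 'b', 'd', 'e'] -> ['a', 'b', 'd', 'e']
'b': index 1 in ['a', 'b', 'd', 'e'] -> ['b', 'a', 'd', 'e']
'b': index 0 in ['b', 'a', 'd', 'e'] -> ['b', 'a', 'd', 'e']
'e': index 3 in ['b', 'a', 'd', 'e'] -> ['e', 'b', 'a', 'd']
'e': index 0 in ['e', 'b', 'a', 'd'] -> ['e', 'b', 'a', 'd']
'b': index 1 in ['e', 'b', 'a', 'd'] -> ['b', 'e', 'a', 'd']
'd': index 3 in ['b', 'e', 'a', 'd'] -> ['d', 'b', 'e', 'a']
'd': index 0 in ['d', 'b', 'e', 'a'] -> ['d', 'b', 'e', 'a']


Output: [1, 1, 0, 0, 1, 0, 3, 0, 1, 3, 0]


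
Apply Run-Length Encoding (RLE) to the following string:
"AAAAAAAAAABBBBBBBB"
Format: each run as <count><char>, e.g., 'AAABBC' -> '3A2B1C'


Scanning runs left to right:
  i=0: run of 'A' x 10 -> '10A'
  i=10: run of 'B' x 8 -> '8B'

RLE = 10A8B


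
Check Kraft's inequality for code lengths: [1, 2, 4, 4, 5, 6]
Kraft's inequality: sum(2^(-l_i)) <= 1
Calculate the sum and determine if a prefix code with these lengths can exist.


Sum = 2^(-1) + 2^(-2) + 2^(-4) + 2^(-4) + 2^(-5) + 2^(-6)
    = 0.5 + 0.25 + 0.0625 + 0.0625 + 0.03125 + 0.015625
    = 59/64 = 0.921875
Since 0.921875 <= 1, Kraft's inequality IS satisfied.
A prefix code with these lengths CAN exist.

Kraft sum = 0.921875. Satisfied.


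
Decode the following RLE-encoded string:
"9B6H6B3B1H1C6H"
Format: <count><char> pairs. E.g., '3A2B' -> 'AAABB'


Expanding each <count><char> pair:
  9B -> 'BBBBBBBBB'
  6H -> 'HHHHHH'
  6B -> 'BBBBBB'
  3B -> 'BBB'
  1H -> 'H'
  1C -> 'C'
  6H -> 'HHHHHH'

Decoded = BBBBBBBBBHHHHHHBBBBBBBBBHCHHHHHH


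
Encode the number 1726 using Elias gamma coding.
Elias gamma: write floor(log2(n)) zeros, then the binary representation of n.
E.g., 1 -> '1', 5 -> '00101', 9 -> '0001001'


num_bits = floor(log2(1726)) + 1 = 11
leading_zeros = num_bits - 1 = 10
binary(1726) = 11010111110

Elias gamma(1726) = '0000000000' + '11010111110' = 000000000011010111110 (21 bits)


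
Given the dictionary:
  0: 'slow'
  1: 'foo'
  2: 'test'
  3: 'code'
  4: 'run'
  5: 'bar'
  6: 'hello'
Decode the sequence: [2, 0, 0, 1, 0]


Look up each index in the dictionary:
  2 -> 'test'
  0 -> 'slow'
  0 -> 'slow'
  1 -> 'foo'
  0 -> 'slow'

Decoded: "test slow slow foo slow"


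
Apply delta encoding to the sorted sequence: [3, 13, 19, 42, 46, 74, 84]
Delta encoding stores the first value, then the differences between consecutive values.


First value: 3
Deltas:
  13 - 3 = 10
  19 - 13 = 6
  42 - 19 = 23
  46 - 42 = 4
  74 - 46 = 28
  84 - 74 = 10


Delta encoded: [3, 10, 6, 23, 4, 28, 10]


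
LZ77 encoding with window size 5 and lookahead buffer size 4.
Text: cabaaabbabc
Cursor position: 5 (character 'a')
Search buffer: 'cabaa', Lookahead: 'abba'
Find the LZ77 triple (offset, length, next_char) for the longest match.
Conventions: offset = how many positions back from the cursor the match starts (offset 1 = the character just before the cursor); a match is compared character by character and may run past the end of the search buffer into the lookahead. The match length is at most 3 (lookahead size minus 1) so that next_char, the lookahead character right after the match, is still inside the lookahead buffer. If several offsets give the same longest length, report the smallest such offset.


Try each offset into the search buffer:
  offset=1 (pos 4, char 'a'): match length 1
  offset=2 (pos 3, char 'a'): match length 1
  offset=3 (pos 2, char 'b'): match length 0
  offset=4 (pos 1, char 'a'): match length 2
  offset=5 (pos 0, char 'c'): match length 0
Longest match has length 2 at offset 4.
next_char = character at position 5 + 2 = 7 -> 'b'

Best match: offset=4, length=2 (matching 'ab' starting at position 1)
LZ77 triple: (4, 2, 'b')


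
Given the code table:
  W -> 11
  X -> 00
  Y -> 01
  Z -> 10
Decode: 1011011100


Decoding:
10 -> Z
11 -> W
01 -> Y
11 -> W
00 -> X


Result: ZWYWX


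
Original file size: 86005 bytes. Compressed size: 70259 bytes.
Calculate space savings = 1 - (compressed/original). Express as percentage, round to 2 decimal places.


ratio = compressed/original = 70259/86005 = 0.816918
savings = 1 - ratio = 1 - 0.816918 = 0.183082
as a percentage: 0.183082 * 100 = 18.31%

Space savings = 1 - 70259/86005 = 18.31%


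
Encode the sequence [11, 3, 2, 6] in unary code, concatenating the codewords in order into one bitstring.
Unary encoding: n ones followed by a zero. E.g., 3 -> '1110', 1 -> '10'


Encode each number as n ones followed by a terminating 0:
  11 -> 111111111110 (12 bits)
  3 -> 1110 (4 bits)
  2 -> 110 (3 bits)
  6 -> 1111110 (7 bits)
Total length = 12 + 4 + 3 + 7 = 26 bits.

Unary([11, 3, 2, 6]) = 11111111111011101101111110 (26 bits)


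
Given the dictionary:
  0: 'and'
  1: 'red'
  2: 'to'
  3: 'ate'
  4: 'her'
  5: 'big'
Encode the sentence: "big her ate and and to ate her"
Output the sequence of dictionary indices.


Look up each word in the dictionary:
  'big' -> 5
  'her' -> 4
  'ate' -> 3
  'and' -> 0
  'and' -> 0
  'to' -> 2
  'ate' -> 3
  'her' -> 4

Encoded: [5, 4, 3, 0, 0, 2, 3, 4]


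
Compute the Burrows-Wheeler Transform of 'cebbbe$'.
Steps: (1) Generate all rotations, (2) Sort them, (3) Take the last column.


Rotations (sorted):
  0: $cebbbe -> last char: e
  1: bbbe$ce -> last char: e
  2: bbe$ceb -> last char: b
  3: be$cebb -> last char: b
  4: cebbbe$ -> last char: $
  5: e$cebbb -> last char: b
  6: ebbbe$c -> last char: c


BWT = eebb$bc


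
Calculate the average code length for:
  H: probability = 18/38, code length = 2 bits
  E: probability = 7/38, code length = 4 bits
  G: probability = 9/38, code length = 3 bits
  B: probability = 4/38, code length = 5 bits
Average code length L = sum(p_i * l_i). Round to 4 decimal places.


Weighted contributions p_i * l_i:
  H: (18/38) * 2 = 36/38
  E: (7/38) * 4 = 28/38
  G: (9/38) * 3 = 27/38
  B: (4/38) * 5 = 20/38
Sum = (36 + 28 + 27 + 20)/38 = 111/38

L = 111/38 = 2.9211 bits/symbol


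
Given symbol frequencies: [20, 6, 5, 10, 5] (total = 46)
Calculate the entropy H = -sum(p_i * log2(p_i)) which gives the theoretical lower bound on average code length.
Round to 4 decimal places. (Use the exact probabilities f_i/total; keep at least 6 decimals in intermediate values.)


Per-symbol terms -p_i * log2(p_i) with p_i = f_i/46:
  p = 20/46 = 0.434783: log2(p) = -1.201634, -p*log2(p) = 0.522450
  p = 6/46 = 0.130435: log2(p) = -2.938599, -p*log2(p) = 0.383296
  p = 5/46 = 0.108696: log2(p) = -3.201634, -p*log2(p) = 0.348004
  p = 10/46 = 0.217391: log2(p) = -2.201634, -p*log2(p) = 0.478616
  p = 5/46 = 0.108696: log2(p) = -3.201634, -p*log2(p) = 0.348004
H = 0.522450 + 0.383296 + 0.348004 + 0.478616 + 0.348004 = 2.080370

H = 2.0804 bits/symbol


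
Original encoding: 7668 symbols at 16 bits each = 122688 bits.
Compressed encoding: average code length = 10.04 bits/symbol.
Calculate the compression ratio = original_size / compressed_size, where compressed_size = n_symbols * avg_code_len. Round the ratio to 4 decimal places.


original_size = n_symbols * orig_bits = 7668 * 16 = 122688 bits
compressed_size = n_symbols * avg_code_len = 7668 * 10.04 = 76986.72 bits
ratio = original_size / compressed_size = 122688 / 76986.72 = 1.5936

Compression ratio = 1.5936


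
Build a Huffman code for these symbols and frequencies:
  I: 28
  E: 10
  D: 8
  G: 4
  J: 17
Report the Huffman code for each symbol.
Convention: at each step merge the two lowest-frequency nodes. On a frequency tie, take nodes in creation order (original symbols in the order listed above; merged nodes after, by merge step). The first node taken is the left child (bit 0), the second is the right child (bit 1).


Huffman tree construction:
Step 1: Merge G(4) + D(8) = 12
Step 2: Merge E(10) + (G+D)(12) = 22
Step 3: Merge J(17) + (E+(G+D))(22) = 39
Step 4: Merge I(28) + (J+(E+(G+D)))(39) = 67
Read each symbol's code off the tree from the root (left child = 0, right child = 1).

Codes:
  I: 0 (length 1)
  E: 110 (length 3)
  D: 1111 (length 4)
  G: 1110 (length 4)
  J: 10 (length 2)
Average code length: 140/67 = 2.0896 bits/symbol


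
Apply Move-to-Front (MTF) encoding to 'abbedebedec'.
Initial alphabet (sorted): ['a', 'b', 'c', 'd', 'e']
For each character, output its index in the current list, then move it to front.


MTF encoding:
'a': index 0 in ['a', 'b', 'c', 'd', 'e'] -> ['a', 'b', 'c', 'd', 'e']
'b': index 1 in ['a', 'b', 'c', 'd', 'e'] -> ['b', 'a', 'c', 'd', 'e']
'b': index 0 in ['b', 'a', 'c', 'd', 'e'] -> ['b', 'a', 'c', 'd', 'e']
'e': index 4 in ['b', 'a', 'c', 'd', 'e'] -> ['e', 'b', 'a', 'c', 'd']
'd': index 4 in ['e', 'b', 'a', 'c', 'd'] -> ['d', 'e', 'b', 'a', 'c']
'e': index 1 in ['d', 'e', 'b', 'a', 'c'] -> ['e', 'd', 'b', 'a', 'c']
'b': index 2 in ['e', 'd', 'b', 'a', 'c'] -> ['b', 'e', 'd', 'a', 'c']
'e': index 1 in ['b', 'e', 'd', 'a', 'c'] -> ['e', 'b', 'd', 'a', 'c']
'd': index 2 in ['e', 'b', 'd', 'a', 'c'] -> ['d', 'e', 'b', 'a', 'c']
'e': index 1 in ['d', 'e', 'b', 'a', 'c'] -> ['e', 'd', 'b', 'a', 'c']
'c': index 4 in ['e', 'd', 'b', 'a', 'c'] -> ['c', 'e', 'd', 'b', 'a']


Output: [0, 1, 0, 4, 4, 1, 2, 1, 2, 1, 4]
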